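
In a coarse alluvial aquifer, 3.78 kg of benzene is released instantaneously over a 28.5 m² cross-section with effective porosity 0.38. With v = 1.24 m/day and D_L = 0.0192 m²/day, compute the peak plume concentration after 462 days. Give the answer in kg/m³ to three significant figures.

The peak of an instantaneous 1D plume sits at x = vt; there the Gaussian factor is 1 and C_max = M/(n_e·A·√(4πDt)), where n_e·A is the pore area the mass is dissolved in.
√(4πDt) = √(4π × 0.0192 × 462) = 10.56 m, so C_max = 3.78/(0.38 × 28.5 × 10.56) = 0.0331 kg/m³.

0.0331 kg/m³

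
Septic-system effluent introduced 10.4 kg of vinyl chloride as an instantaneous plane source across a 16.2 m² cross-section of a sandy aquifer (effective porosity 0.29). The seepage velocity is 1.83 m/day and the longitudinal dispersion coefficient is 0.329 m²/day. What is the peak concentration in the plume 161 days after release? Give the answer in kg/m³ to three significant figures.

0.0858 kg/m³

The peak of an instantaneous 1D plume sits at x = vt; there the Gaussian factor is 1 and C_max = M/(n_e·A·√(4πDt)), where n_e·A is the pore area the mass is dissolved in.
√(4πDt) = √(4π × 0.329 × 161) = 25.80 m, so C_max = 10.4/(0.29 × 16.2 × 25.80) = 0.0858 kg/m³.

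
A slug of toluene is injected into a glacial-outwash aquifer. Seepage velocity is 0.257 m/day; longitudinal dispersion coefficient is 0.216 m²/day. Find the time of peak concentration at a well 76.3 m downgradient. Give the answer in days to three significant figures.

294 days

For the 1D instantaneous-source solution, setting ∂C/∂t = 0 at fixed x gives v²t² + 2Dt − x² = 0, so t = (√(D² + v²x²) − D)/v².
√(D² + v²x²) = √(0.216² + 0.257² × 76.3²) = 19.61; v² = 0.066049.
t = (19.61 − 0.216)/0.066049 = 294 days (vs. the pure-advection estimate x/v = 297 d).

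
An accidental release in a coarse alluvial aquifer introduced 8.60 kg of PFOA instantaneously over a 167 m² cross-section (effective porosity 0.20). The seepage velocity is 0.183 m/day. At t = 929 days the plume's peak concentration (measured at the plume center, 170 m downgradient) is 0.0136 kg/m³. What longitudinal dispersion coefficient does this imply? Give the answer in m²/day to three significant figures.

0.0307 m²/day

At the plume center C_max = M/(n_e·A·√(4πDt)), so D = M²/(4πt·(n_e·A·C_max)²).
n_e·A·C_max = 0.20 × 167 × 0.0136 = 0.4542 kg/m.
D = 8.60²/(4π × 929 × 0.4542²) = 0.0307 m²/day.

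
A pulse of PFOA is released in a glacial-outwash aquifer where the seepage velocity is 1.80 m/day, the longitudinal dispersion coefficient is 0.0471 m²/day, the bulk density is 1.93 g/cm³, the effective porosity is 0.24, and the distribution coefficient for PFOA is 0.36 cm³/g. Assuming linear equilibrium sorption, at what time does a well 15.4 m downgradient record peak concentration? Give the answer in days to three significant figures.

Retardation factor R = 1 + ρ_b·K_d/n = 1 + 1.93 × 0.36/0.24 = 3.895.
Sorption retards both mechanisms: v_R = v/R = 0.4621 m/day, D_R = D/R = 0.01209 m²/day.
Peak time from v_R²t² + 2D_R t − x² = 0: t = (√(D_R² + v_R²x²) − D_R)/v_R².
√(D_R² + v_R²x²) = √(0.01209² + 0.4621² × 15.4²) = 7.116; v_R² = 0.2135.
t = (7.116 − 0.01209)/0.2135 = 33.3 days.

33.3 days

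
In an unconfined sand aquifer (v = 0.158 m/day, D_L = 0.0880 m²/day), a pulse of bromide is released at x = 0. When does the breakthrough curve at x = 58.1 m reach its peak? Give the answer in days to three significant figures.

364 days

For the 1D instantaneous-source solution, setting ∂C/∂t = 0 at fixed x gives v²t² + 2Dt − x² = 0, so t = (√(D² + v²x²) − D)/v².
√(D² + v²x²) = √(0.0880² + 0.158² × 58.1²) = 9.180; v² = 0.024964.
t = (9.180 − 0.0880)/0.024964 = 364 days (vs. the pure-advection estimate x/v = 368 d).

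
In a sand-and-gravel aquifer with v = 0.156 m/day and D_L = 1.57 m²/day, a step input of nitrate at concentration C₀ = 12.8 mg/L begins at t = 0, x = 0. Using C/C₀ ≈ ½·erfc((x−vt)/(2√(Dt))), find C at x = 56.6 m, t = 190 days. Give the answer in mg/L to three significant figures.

For a continuous step input, C/C₀ ≈ ½·erfc((x−vt)/(2√(Dt))).
vt = 0.156 × 190 = 29.64 m and 2√(Dt) = 2√(1.57 × 190) = 34.54 m.
Argument (x−vt)/(2√(Dt)) = (56.6 − 29.64)/34.54 = 0.7805; ½·erfc(0.7805) = 0.1348.
C = 12.8 × 0.1348 = 1.73 mg/L.

1.73 mg/L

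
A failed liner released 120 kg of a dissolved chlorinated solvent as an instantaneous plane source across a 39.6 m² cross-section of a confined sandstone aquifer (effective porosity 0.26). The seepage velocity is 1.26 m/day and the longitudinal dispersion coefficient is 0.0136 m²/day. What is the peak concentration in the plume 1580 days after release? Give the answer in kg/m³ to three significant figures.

0.709 kg/m³

The peak of an instantaneous 1D plume sits at x = vt; there the Gaussian factor is 1 and C_max = M/(n_e·A·√(4πDt)), where n_e·A is the pore area the mass is dissolved in.
√(4πDt) = √(4π × 0.0136 × 1580) = 16.43 m, so C_max = 120/(0.26 × 39.6 × 16.43) = 0.709 kg/m³.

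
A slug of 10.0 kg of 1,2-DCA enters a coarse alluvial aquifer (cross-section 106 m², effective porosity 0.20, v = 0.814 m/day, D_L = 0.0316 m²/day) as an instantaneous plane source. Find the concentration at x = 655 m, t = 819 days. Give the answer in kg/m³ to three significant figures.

For an instantaneous plane source, C(x,t) = M/(n_e·A·√(4πDt)) · exp(−(x−vt)²/(4Dt)), with n_e·A the pore (flow) area.
Plume center vt = 0.814 × 819 = 666.666 m, so the well at 655 m is 11.666 m upgradient of the peak.
√(4πDt) = 18.03 m, giving peak height M/(n_e·A·√(4πDt)) = 10.0/(0.20 × 106 × 18.03) = 0.02616 kg/m³.
(x−vt)²/(4Dt) = (-11.666)²/(4 × 0.0316 × 819) = 1.315; exp(−1.315) = 0.2685.
C = 0.02616 × 0.2685 = 0.00702 kg/m³.

0.00702 kg/m³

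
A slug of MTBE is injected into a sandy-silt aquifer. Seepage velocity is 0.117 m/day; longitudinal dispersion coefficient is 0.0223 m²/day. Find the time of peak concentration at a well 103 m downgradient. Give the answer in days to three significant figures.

For the 1D instantaneous-source solution, setting ∂C/∂t = 0 at fixed x gives v²t² + 2Dt − x² = 0, so t = (√(D² + v²x²) − D)/v².
√(D² + v²x²) = √(0.0223² + 0.117² × 103²) = 12.05; v² = 0.013689.
t = (12.05 − 0.0223)/0.013689 = 879 days (vs. the pure-advection estimate x/v = 880 d).

879 days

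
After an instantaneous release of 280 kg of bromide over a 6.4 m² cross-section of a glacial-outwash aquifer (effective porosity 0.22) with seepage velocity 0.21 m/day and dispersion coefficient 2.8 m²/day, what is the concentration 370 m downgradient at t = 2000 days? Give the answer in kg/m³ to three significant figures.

0.670 kg/m³

For an instantaneous plane source, C(x,t) = M/(n_e·A·√(4πDt)) · exp(−(x−vt)²/(4Dt)), with n_e·A the pore (flow) area.
Plume center vt = 0.21 × 2000 = 420 m, so the well at 370 m is 50 m upgradient of the peak.
√(4πDt) = 265.3 m, giving peak height M/(n_e·A·√(4πDt)) = 280/(0.22 × 6.4 × 265.3) = 0.7496 kg/m³.
(x−vt)²/(4Dt) = (-50)²/(4 × 2.8 × 2000) = 0.1116; exp(−0.1116) = 0.8944.
C = 0.7496 × 0.8944 = 0.670 kg/m³.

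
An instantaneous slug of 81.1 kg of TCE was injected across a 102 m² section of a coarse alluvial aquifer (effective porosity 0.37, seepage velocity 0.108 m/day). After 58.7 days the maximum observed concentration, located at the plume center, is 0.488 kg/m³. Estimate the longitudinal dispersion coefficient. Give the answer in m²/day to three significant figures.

0.0263 m²/day

At the plume center C_max = M/(n_e·A·√(4πDt)), so D = M²/(4πt·(n_e·A·C_max)²).
n_e·A·C_max = 0.37 × 102 × 0.488 = 18.42 kg/m.
D = 81.1²/(4π × 58.7 × 18.42²) = 0.0263 m²/day.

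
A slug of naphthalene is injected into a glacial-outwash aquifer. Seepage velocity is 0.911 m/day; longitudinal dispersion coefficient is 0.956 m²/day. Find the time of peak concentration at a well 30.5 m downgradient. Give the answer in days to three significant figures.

32.3 days

For the 1D instantaneous-source solution, setting ∂C/∂t = 0 at fixed x gives v²t² + 2Dt − x² = 0, so t = (√(D² + v²x²) − D)/v².
√(D² + v²x²) = √(0.956² + 0.911² × 30.5²) = 27.80; v² = 0.829921.
t = (27.80 − 0.956)/0.829921 = 32.3 days (vs. the pure-advection estimate x/v = 33.5 d).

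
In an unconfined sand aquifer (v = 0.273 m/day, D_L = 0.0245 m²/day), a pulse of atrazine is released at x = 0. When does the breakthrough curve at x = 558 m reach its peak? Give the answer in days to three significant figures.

2040 days

For the 1D instantaneous-source solution, setting ∂C/∂t = 0 at fixed x gives v²t² + 2Dt − x² = 0, so t = (√(D² + v²x²) − D)/v².
√(D² + v²x²) = √(0.0245² + 0.273² × 558²) = 152.3; v² = 0.074529.
t = (152.3 − 0.0245)/0.074529 = 2040 days (vs. the pure-advection estimate x/v = 2040 d).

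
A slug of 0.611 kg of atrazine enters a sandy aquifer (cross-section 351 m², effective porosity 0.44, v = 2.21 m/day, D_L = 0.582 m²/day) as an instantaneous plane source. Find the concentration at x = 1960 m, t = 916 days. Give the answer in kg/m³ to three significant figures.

6.93e-06 kg/m³

For an instantaneous plane source, C(x,t) = M/(n_e·A·√(4πDt)) · exp(−(x−vt)²/(4Dt)), with n_e·A the pore (flow) area.
Plume center vt = 2.21 × 916 = 2024.36 m, so the well at 1960 m is 64.36 m upgradient of the peak.
√(4πDt) = 81.85 m, giving peak height M/(n_e·A·√(4πDt)) = 0.611/(0.44 × 351 × 81.85) = 4.834e-05 kg/m³.
(x−vt)²/(4Dt) = (-64.36)²/(4 × 0.582 × 916) = 1.942; exp(−1.942) = 0.1434.
C = 4.834e-05 × 0.1434 = 6.93e-06 kg/m³.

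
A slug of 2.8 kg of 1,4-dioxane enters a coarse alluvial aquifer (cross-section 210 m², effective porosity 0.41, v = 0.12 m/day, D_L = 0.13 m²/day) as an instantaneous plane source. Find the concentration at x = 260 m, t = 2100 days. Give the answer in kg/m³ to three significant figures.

For an instantaneous plane source, C(x,t) = M/(n_e·A·√(4πDt)) · exp(−(x−vt)²/(4Dt)), with n_e·A the pore (flow) area.
Plume center vt = 0.12 × 2100 = 252 m, so the well at 260 m is 8 m downgradient of the peak.
√(4πDt) = 58.57 m, giving peak height M/(n_e·A·√(4πDt)) = 2.8/(0.41 × 210 × 58.57) = 0.0005552 kg/m³.
(x−vt)²/(4Dt) = (8)²/(4 × 0.13 × 2100) = 0.05861; exp(−0.05861) = 0.9431.
C = 0.0005552 × 0.9431 = 0.000524 kg/m³.

0.000524 kg/m³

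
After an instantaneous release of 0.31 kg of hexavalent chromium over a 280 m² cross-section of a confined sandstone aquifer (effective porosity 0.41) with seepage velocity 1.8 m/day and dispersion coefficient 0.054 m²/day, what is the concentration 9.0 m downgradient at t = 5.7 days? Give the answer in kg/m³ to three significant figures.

For an instantaneous plane source, C(x,t) = M/(n_e·A·√(4πDt)) · exp(−(x−vt)²/(4Dt)), with n_e·A the pore (flow) area.
Plume center vt = 1.8 × 5.7 = 10.26 m, so the well at 9.0 m is 1.26 m upgradient of the peak.
√(4πDt) = 1.967 m, giving peak height M/(n_e·A·√(4πDt)) = 0.31/(0.41 × 280 × 1.967) = 0.001373 kg/m³.
(x−vt)²/(4Dt) = (-1.26)²/(4 × 0.054 × 5.7) = 1.289; exp(−1.289) = 0.2755.
C = 0.001373 × 0.2755 = 0.000378 kg/m³.

0.000378 kg/m³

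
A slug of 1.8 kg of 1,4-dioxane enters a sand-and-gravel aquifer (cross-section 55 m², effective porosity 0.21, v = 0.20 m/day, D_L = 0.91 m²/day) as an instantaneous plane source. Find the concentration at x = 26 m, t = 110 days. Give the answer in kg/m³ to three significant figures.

0.00422 kg/m³

For an instantaneous plane source, C(x,t) = M/(n_e·A·√(4πDt)) · exp(−(x−vt)²/(4Dt)), with n_e·A the pore (flow) area.
Plume center vt = 0.20 × 110 = 22 m, so the well at 26 m is 4 m downgradient of the peak.
√(4πDt) = 35.47 m, giving peak height M/(n_e·A·√(4πDt)) = 1.8/(0.21 × 55 × 35.47) = 0.004394 kg/m³.
(x−vt)²/(4Dt) = (4)²/(4 × 0.91 × 110) = 0.03996; exp(−0.03996) = 0.9608.
C = 0.004394 × 0.9608 = 0.00422 kg/m³.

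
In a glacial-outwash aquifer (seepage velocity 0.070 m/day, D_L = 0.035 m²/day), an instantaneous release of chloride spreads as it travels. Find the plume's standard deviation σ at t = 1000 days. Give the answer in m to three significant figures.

Dispersive spreading gives a Gaussian with σ² = 2Dt; advection only shifts the center.
σ = √(2 × 0.035 × 1000) = 8.37 m.

8.37 m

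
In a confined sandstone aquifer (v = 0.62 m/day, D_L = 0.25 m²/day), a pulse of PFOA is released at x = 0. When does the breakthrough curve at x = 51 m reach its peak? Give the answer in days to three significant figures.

81.6 days

For the 1D instantaneous-source solution, setting ∂C/∂t = 0 at fixed x gives v²t² + 2Dt − x² = 0, so t = (√(D² + v²x²) − D)/v².
√(D² + v²x²) = √(0.25² + 0.62² × 51²) = 31.62; v² = 0.3844.
t = (31.62 − 0.25)/0.3844 = 81.6 days (vs. the pure-advection estimate x/v = 82.3 d).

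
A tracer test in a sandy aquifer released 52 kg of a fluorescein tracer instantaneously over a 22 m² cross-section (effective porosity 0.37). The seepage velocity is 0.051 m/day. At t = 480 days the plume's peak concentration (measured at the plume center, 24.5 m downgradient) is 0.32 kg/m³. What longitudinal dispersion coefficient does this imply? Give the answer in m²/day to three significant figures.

0.0661 m²/day

At the plume center C_max = M/(n_e·A·√(4πDt)), so D = M²/(4πt·(n_e·A·C_max)²).
n_e·A·C_max = 0.37 × 22 × 0.32 = 2.605 kg/m.
D = 52²/(4π × 480 × 2.605²) = 0.0661 m²/day.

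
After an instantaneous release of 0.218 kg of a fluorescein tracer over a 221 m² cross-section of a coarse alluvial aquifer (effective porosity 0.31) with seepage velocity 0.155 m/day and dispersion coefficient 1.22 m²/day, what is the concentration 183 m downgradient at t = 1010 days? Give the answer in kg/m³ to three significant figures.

2.22e-05 kg/m³

For an instantaneous plane source, C(x,t) = M/(n_e·A·√(4πDt)) · exp(−(x−vt)²/(4Dt)), with n_e·A the pore (flow) area.
Plume center vt = 0.155 × 1010 = 156.55 m, so the well at 183 m is 26.45 m downgradient of the peak.
√(4πDt) = 124.4 m, giving peak height M/(n_e·A·√(4πDt)) = 0.218/(0.31 × 221 × 124.4) = 2.558e-05 kg/m³.
(x−vt)²/(4Dt) = (26.45)²/(4 × 1.22 × 1010) = 0.1419; exp(−0.1419) = 0.8677.
C = 2.558e-05 × 0.8677 = 2.22e-05 kg/m³.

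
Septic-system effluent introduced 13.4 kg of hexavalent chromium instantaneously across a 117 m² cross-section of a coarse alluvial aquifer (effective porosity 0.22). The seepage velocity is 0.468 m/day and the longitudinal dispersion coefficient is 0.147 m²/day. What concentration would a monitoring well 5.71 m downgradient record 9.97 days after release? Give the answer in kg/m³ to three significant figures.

For an instantaneous plane source, C(x,t) = M/(n_e·A·√(4πDt)) · exp(−(x−vt)²/(4Dt)), with n_e·A the pore (flow) area.
Plume center vt = 0.468 × 9.97 = 4.66596 m, so the well at 5.71 m is 1.04404 m downgradient of the peak.
√(4πDt) = 4.292 m, giving peak height M/(n_e·A·√(4πDt)) = 13.4/(0.22 × 117 × 4.292) = 0.1213 kg/m³.
(x−vt)²/(4Dt) = (1.04404)²/(4 × 0.147 × 9.97) = 0.1859; exp(−0.1859) = 0.8304.
C = 0.1213 × 0.8304 = 0.101 kg/m³.

0.101 kg/m³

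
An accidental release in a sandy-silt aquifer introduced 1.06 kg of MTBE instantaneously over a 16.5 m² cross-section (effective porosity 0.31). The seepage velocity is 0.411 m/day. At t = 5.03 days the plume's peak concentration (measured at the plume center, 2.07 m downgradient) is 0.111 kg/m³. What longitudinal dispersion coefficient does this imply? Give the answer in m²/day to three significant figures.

0.0551 m²/day

At the plume center C_max = M/(n_e·A·√(4πDt)), so D = M²/(4πt·(n_e·A·C_max)²).
n_e·A·C_max = 0.31 × 16.5 × 0.111 = 0.5678 kg/m.
D = 1.06²/(4π × 5.03 × 0.5678²) = 0.0551 m²/day.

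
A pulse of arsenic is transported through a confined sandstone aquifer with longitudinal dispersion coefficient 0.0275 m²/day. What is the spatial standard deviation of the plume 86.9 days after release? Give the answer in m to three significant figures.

Dispersive spreading gives a Gaussian with σ² = 2Dt; advection only shifts the center.
σ = √(2 × 0.0275 × 86.9) = 2.19 m.

2.19 m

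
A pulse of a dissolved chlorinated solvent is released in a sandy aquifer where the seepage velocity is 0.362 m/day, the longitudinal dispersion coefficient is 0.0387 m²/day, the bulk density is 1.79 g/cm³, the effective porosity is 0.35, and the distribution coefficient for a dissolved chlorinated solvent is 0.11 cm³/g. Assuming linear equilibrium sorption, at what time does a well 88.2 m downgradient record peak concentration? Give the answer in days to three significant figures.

Retardation factor R = 1 + ρ_b·K_d/n = 1 + 1.79 × 0.11/0.35 = 1.563.
Sorption retards both mechanisms: v_R = v/R = 0.2316 m/day, D_R = D/R = 0.02476 m²/day.
Peak time from v_R²t² + 2D_R t − x² = 0: t = (√(D_R² + v_R²x²) − D_R)/v_R².
√(D_R² + v_R²x²) = √(0.02476² + 0.2316² × 88.2²) = 20.43; v_R² = 0.05364.
t = (20.43 − 0.02476)/0.05364 = 380 days.

380 days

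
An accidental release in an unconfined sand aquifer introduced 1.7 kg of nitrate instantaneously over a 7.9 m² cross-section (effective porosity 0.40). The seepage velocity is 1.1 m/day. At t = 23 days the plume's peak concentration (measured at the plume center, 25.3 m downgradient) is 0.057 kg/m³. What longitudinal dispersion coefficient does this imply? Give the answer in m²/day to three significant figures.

0.308 m²/day

At the plume center C_max = M/(n_e·A·√(4πDt)), so D = M²/(4πt·(n_e·A·C_max)²).
n_e·A·C_max = 0.40 × 7.9 × 0.057 = 0.1801 kg/m.
D = 1.7²/(4π × 23 × 0.1801²) = 0.308 m²/day.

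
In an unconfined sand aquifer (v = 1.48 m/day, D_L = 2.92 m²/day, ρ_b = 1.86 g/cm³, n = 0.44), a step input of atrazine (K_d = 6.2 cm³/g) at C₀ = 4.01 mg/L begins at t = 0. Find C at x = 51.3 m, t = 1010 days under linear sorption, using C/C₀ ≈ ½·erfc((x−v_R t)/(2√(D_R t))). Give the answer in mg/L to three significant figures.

2.40 mg/L

Retardation factor R = 1 + ρ_b·K_d/n = 1 + 1.86 × 6.2/0.44 = 27.21.
Sorption retards both mechanisms: v_R = v/R = 0.05439 m/day, D_R = D/R = 0.1073 m²/day.
v_R·t = 0.05439 × 1010 = 54.9339 m; 2√(D_R t) = 20.82 m; argument = (51.3 − 54.9339)/20.82 = -0.1745.
C = C₀ × ½·erfc(-0.1745) = 4.01 × 0.5975 = 2.40 mg/L.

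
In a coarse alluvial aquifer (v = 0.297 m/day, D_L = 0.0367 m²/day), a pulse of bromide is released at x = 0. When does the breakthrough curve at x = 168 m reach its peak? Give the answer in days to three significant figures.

For the 1D instantaneous-source solution, setting ∂C/∂t = 0 at fixed x gives v²t² + 2Dt − x² = 0, so t = (√(D² + v²x²) − D)/v².
√(D² + v²x²) = √(0.0367² + 0.297² × 168²) = 49.90; v² = 0.088209.
t = (49.90 − 0.0367)/0.088209 = 565 days (vs. the pure-advection estimate x/v = 566 d).

565 days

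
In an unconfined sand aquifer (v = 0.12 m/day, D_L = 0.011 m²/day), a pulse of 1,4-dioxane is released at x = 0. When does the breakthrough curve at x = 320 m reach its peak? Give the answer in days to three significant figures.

For the 1D instantaneous-source solution, setting ∂C/∂t = 0 at fixed x gives v²t² + 2Dt − x² = 0, so t = (√(D² + v²x²) − D)/v².
√(D² + v²x²) = √(0.011² + 0.12² × 320²) = 38.40; v² = 0.0144.
t = (38.40 − 0.011)/0.0144 = 2670 days (vs. the pure-advection estimate x/v = 2670 d).

2670 days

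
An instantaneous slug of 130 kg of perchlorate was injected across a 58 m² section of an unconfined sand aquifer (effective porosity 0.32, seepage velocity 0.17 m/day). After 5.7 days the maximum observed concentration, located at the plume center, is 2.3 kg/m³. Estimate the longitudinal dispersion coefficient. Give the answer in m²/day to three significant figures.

0.129 m²/day

At the plume center C_max = M/(n_e·A·√(4πDt)), so D = M²/(4πt·(n_e·A·C_max)²).
n_e·A·C_max = 0.32 × 58 × 2.3 = 42.69 kg/m.
D = 130²/(4π × 5.7 × 42.69²) = 0.129 m²/day.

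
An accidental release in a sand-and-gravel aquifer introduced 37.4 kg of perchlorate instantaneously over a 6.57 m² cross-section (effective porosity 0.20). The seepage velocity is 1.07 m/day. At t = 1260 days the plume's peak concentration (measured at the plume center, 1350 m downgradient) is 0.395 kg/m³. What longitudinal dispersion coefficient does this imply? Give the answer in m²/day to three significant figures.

0.328 m²/day

At the plume center C_max = M/(n_e·A·√(4πDt)), so D = M²/(4πt·(n_e·A·C_max)²).
n_e·A·C_max = 0.20 × 6.57 × 0.395 = 0.5190 kg/m.
D = 37.4²/(4π × 1260 × 0.5190²) = 0.328 m²/day.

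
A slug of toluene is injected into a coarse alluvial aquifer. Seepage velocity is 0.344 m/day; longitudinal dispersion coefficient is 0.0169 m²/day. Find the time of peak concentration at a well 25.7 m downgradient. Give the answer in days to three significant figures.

74.6 days

For the 1D instantaneous-source solution, setting ∂C/∂t = 0 at fixed x gives v²t² + 2Dt − x² = 0, so t = (√(D² + v²x²) − D)/v².
√(D² + v²x²) = √(0.0169² + 0.344² × 25.7²) = 8.841; v² = 0.118336.
t = (8.841 − 0.0169)/0.118336 = 74.6 days (vs. the pure-advection estimate x/v = 74.7 d).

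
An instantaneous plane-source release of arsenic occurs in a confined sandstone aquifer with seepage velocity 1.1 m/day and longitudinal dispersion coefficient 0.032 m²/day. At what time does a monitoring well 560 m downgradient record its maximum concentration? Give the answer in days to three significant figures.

For the 1D instantaneous-source solution, setting ∂C/∂t = 0 at fixed x gives v²t² + 2Dt − x² = 0, so t = (√(D² + v²x²) − D)/v².
√(D² + v²x²) = √(0.032² + 1.1² × 560²) = 616.0; v² = 1.21.
t = (616.0 − 0.032)/1.21 = 509 days (vs. the pure-advection estimate x/v = 509 d).

509 days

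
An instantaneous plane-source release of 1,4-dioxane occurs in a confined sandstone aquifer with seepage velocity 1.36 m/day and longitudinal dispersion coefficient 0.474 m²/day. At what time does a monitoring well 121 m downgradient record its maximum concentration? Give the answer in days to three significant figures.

For the 1D instantaneous-source solution, setting ∂C/∂t = 0 at fixed x gives v²t² + 2Dt − x² = 0, so t = (√(D² + v²x²) − D)/v².
√(D² + v²x²) = √(0.474² + 1.36² × 121²) = 164.6; v² = 1.8496.
t = (164.6 − 0.474)/1.8496 = 88.7 days (vs. the pure-advection estimate x/v = 89.0 d).

88.7 days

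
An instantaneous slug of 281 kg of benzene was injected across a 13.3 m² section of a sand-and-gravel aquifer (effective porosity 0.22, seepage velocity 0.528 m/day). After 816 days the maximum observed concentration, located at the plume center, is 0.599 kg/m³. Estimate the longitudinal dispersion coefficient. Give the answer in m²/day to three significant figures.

At the plume center C_max = M/(n_e·A·√(4πDt)), so D = M²/(4πt·(n_e·A·C_max)²).
n_e·A·C_max = 0.22 × 13.3 × 0.599 = 1.753 kg/m.
D = 281²/(4π × 816 × 1.753²) = 2.51 m²/day.

2.51 m²/day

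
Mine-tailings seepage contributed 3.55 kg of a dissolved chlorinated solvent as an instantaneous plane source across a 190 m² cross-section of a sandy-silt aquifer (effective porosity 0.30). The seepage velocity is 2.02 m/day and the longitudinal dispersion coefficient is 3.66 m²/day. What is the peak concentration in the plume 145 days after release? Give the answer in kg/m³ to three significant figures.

The peak of an instantaneous 1D plume sits at x = vt; there the Gaussian factor is 1 and C_max = M/(n_e·A·√(4πDt)), where n_e·A is the pore area the mass is dissolved in.
√(4πDt) = √(4π × 3.66 × 145) = 81.66 m, so C_max = 3.55/(0.30 × 190 × 81.66) = 0.000763 kg/m³.

0.000763 kg/m³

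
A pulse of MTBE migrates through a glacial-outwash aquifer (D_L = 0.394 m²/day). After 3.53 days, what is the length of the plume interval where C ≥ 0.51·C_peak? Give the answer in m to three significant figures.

The plume is Gaussian with σ = √(2Dt) = √(2 × 0.394 × 3.53) = 1.668 m.
C/C_peak = exp(−Δx²/(2σ²)) = 0.51 ⇒ Δx = σ·√(−2 ln 0.51) = 1.668 × 1.160 = 1.935 m.
Width = 2Δx = 3.87 m.

3.87 m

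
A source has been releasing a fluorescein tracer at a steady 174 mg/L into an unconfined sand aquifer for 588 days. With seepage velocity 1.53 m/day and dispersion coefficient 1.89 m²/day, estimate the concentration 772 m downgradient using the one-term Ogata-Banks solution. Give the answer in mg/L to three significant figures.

For a continuous step input, C/C₀ ≈ ½·erfc((x−vt)/(2√(Dt))).
vt = 1.53 × 588 = 899.64 m and 2√(Dt) = 2√(1.89 × 588) = 66.67 m.
Argument (x−vt)/(2√(Dt)) = (772 − 899.64)/66.67 = -1.915; ½·erfc(-1.915) = 0.9966.
C = 174 × 0.9966 = 173 mg/L.

173 mg/L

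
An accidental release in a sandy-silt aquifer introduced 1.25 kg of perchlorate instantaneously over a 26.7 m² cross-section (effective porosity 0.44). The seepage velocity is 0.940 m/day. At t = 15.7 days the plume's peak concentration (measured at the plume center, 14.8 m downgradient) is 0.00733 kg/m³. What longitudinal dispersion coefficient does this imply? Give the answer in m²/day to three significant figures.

At the plume center C_max = M/(n_e·A·√(4πDt)), so D = M²/(4πt·(n_e·A·C_max)²).
n_e·A·C_max = 0.44 × 26.7 × 0.00733 = 0.08611 kg/m.
D = 1.25²/(4π × 15.7 × 0.08611²) = 1.07 m²/day.

1.07 m²/day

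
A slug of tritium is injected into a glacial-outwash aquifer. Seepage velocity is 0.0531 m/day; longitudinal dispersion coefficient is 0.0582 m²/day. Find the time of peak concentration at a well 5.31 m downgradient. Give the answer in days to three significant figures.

For the 1D instantaneous-source solution, setting ∂C/∂t = 0 at fixed x gives v²t² + 2Dt − x² = 0, so t = (√(D² + v²x²) − D)/v².
√(D² + v²x²) = √(0.0582² + 0.0531² × 5.31²) = 0.2879; v² = 0.00281961.
t = (0.2879 − 0.0582)/0.00281961 = 81.5 days (vs. the pure-advection estimate x/v = 100 d).

81.5 days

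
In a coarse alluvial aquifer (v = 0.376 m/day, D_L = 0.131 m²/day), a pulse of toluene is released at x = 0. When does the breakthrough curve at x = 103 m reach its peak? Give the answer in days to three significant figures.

For the 1D instantaneous-source solution, setting ∂C/∂t = 0 at fixed x gives v²t² + 2Dt − x² = 0, so t = (√(D² + v²x²) − D)/v².
√(D² + v²x²) = √(0.131² + 0.376² × 103²) = 38.73; v² = 0.141376.
t = (38.73 − 0.131)/0.141376 = 273 days (vs. the pure-advection estimate x/v = 274 d).

273 days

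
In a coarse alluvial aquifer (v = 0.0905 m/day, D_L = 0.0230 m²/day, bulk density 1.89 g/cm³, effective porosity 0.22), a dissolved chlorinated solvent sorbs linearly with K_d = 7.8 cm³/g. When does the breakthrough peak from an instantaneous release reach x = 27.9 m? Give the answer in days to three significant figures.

20800 days

Retardation factor R = 1 + ρ_b·K_d/n = 1 + 1.89 × 7.8/0.22 = 68.01.
Sorption retards both mechanisms: v_R = v/R = 0.001331 m/day, D_R = D/R = 0.0003382 m²/day.
Peak time from v_R²t² + 2D_R t − x² = 0: t = (√(D_R² + v_R²x²) − D_R)/v_R².
√(D_R² + v_R²x²) = √(0.0003382² + 0.001331² × 27.9²) = 0.03714; v_R² = 1.772e-06.
t = (0.03714 − 0.0003382)/1.772e-06 = 20800 days.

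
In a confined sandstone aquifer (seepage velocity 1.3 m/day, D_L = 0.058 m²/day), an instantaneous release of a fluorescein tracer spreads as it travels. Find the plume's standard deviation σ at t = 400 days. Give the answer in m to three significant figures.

6.81 m

Dispersive spreading gives a Gaussian with σ² = 2Dt; advection only shifts the center.
σ = √(2 × 0.058 × 400) = 6.81 m.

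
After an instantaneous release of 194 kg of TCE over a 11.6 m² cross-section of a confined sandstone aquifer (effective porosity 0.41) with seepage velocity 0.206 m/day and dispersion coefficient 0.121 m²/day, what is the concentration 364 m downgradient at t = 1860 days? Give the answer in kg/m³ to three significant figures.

For an instantaneous plane source, C(x,t) = M/(n_e·A·√(4πDt)) · exp(−(x−vt)²/(4Dt)), with n_e·A the pore (flow) area.
Plume center vt = 0.206 × 1860 = 383.16 m, so the well at 364 m is 19.16 m upgradient of the peak.
√(4πDt) = 53.18 m, giving peak height M/(n_e·A·√(4πDt)) = 194/(0.41 × 11.6 × 53.18) = 0.7670 kg/m³.
(x−vt)²/(4Dt) = (-19.16)²/(4 × 0.121 × 1860) = 0.4078; exp(−0.4078) = 0.6651.
C = 0.7670 × 0.6651 = 0.510 kg/m³.

0.510 kg/m³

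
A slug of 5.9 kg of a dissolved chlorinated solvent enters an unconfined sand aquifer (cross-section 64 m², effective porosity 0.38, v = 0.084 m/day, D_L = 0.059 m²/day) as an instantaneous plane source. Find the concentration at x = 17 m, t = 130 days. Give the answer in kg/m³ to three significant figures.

0.00741 kg/m³

For an instantaneous plane source, C(x,t) = M/(n_e·A·√(4πDt)) · exp(−(x−vt)²/(4Dt)), with n_e·A the pore (flow) area.
Plume center vt = 0.084 × 130 = 10.92 m, so the well at 17 m is 6.08 m downgradient of the peak.
√(4πDt) = 9.818 m, giving peak height M/(n_e·A·√(4πDt)) = 5.9/(0.38 × 64 × 9.818) = 0.02471 kg/m³.
(x−vt)²/(4Dt) = (6.08)²/(4 × 0.059 × 130) = 1.205; exp(−1.205) = 0.2997.
C = 0.02471 × 0.2997 = 0.00741 kg/m³.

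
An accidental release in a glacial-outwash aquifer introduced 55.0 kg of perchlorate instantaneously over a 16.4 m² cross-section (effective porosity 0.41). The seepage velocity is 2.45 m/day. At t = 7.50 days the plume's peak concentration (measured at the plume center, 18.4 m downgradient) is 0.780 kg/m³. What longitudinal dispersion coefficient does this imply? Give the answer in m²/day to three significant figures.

1.17 m²/day

At the plume center C_max = M/(n_e·A·√(4πDt)), so D = M²/(4πt·(n_e·A·C_max)²).
n_e·A·C_max = 0.41 × 16.4 × 0.780 = 5.245 kg/m.
D = 55.0²/(4π × 7.50 × 5.245²) = 1.17 m²/day.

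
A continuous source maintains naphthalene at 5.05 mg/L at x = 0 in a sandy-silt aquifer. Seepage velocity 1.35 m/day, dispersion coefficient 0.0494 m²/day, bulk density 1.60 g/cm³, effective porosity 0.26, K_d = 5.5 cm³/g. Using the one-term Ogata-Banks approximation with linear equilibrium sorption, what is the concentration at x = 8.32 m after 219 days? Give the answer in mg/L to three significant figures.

Retardation factor R = 1 + ρ_b·K_d/n = 1 + 1.60 × 5.5/0.26 = 34.85.
Sorption retards both mechanisms: v_R = v/R = 0.03874 m/day, D_R = D/R = 0.001418 m²/day.
v_R·t = 0.03874 × 219 = 8.48406 m; 2√(D_R t) = 1.115 m; argument = (8.32 − 8.48406)/1.115 = -0.1471.
C = C₀ × ½·erfc(-0.1471) = 5.05 × 0.5824 = 2.94 mg/L.

2.94 mg/L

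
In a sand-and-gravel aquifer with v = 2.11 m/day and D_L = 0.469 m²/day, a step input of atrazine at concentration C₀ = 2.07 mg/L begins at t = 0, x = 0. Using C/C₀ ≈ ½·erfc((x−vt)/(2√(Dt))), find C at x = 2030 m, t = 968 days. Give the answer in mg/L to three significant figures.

For a continuous step input, C/C₀ ≈ ½·erfc((x−vt)/(2√(Dt))).
vt = 2.11 × 968 = 2042.48 m and 2√(Dt) = 2√(0.469 × 968) = 42.61 m.
Argument (x−vt)/(2√(Dt)) = (2030 − 2042.48)/42.61 = -0.2929; ½·erfc(-0.2929) = 0.6606.
C = 2.07 × 0.6606 = 1.37 mg/L.

1.37 mg/L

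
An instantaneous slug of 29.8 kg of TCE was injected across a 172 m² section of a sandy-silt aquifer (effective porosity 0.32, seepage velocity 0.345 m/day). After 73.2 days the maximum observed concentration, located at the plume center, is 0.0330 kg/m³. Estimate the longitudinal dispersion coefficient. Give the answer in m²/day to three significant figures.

0.293 m²/day

At the plume center C_max = M/(n_e·A·√(4πDt)), so D = M²/(4πt·(n_e·A·C_max)²).
n_e·A·C_max = 0.32 × 172 × 0.0330 = 1.816 kg/m.
D = 29.8²/(4π × 73.2 × 1.816²) = 0.293 m²/day.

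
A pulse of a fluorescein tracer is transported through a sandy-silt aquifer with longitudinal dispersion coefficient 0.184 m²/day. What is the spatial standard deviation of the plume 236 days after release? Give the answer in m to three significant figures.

Dispersive spreading gives a Gaussian with σ² = 2Dt; advection only shifts the center.
σ = √(2 × 0.184 × 236) = 9.32 m.

9.32 m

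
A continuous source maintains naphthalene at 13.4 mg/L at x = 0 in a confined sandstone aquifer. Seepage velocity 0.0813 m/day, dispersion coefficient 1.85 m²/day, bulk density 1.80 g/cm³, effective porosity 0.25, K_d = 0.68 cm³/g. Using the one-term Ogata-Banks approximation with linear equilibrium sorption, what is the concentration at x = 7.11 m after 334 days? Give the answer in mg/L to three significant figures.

5.78 mg/L

Retardation factor R = 1 + ρ_b·K_d/n = 1 + 1.80 × 0.68/0.25 = 5.896.
Sorption retards both mechanisms: v_R = v/R = 0.01379 m/day, D_R = D/R = 0.3138 m²/day.
v_R·t = 0.01379 × 334 = 4.60586 m; 2√(D_R t) = 20.48 m; argument = (7.11 − 4.60586)/20.48 = 0.1223.
C = C₀ × ½·erfc(0.1223) = 13.4 × 0.4313 = 5.78 mg/L.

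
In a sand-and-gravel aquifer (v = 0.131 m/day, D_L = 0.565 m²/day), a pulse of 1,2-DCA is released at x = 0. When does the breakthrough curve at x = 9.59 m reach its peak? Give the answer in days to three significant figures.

For the 1D instantaneous-source solution, setting ∂C/∂t = 0 at fixed x gives v²t² + 2Dt − x² = 0, so t = (√(D² + v²x²) − D)/v².
√(D² + v²x²) = √(0.565² + 0.131² × 9.59²) = 1.377; v² = 0.017161.
t = (1.377 − 0.565)/0.017161 = 47.3 days (vs. the pure-advection estimate x/v = 73.2 d).

47.3 days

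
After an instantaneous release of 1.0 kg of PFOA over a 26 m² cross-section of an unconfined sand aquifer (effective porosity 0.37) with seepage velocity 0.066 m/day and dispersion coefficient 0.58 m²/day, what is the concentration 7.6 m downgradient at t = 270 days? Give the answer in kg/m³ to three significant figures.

0.00198 kg/m³

For an instantaneous plane source, C(x,t) = M/(n_e·A·√(4πDt)) · exp(−(x−vt)²/(4Dt)), with n_e·A the pore (flow) area.
Plume center vt = 0.066 × 270 = 17.82 m, so the well at 7.6 m is 10.22 m upgradient of the peak.
√(4πDt) = 44.36 m, giving peak height M/(n_e·A·√(4πDt)) = 1.0/(0.37 × 26 × 44.36) = 0.002343 kg/m³.
(x−vt)²/(4Dt) = (-10.22)²/(4 × 0.58 × 270) = 0.1667; exp(−0.1667) = 0.8465.
C = 0.002343 × 0.8465 = 0.00198 kg/m³.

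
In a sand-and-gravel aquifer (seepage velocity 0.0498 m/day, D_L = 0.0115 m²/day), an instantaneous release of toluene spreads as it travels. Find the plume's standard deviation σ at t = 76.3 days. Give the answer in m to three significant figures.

1.32 m

Dispersive spreading gives a Gaussian with σ² = 2Dt; advection only shifts the center.
σ = √(2 × 0.0115 × 76.3) = 1.32 m.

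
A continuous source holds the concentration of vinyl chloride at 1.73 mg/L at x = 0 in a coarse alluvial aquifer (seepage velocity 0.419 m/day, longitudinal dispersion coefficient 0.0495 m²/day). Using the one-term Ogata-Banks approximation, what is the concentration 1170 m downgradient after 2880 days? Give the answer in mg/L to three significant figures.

1.70 mg/L

For a continuous step input, C/C₀ ≈ ½·erfc((x−vt)/(2√(Dt))).
vt = 0.419 × 2880 = 1206.72 m and 2√(Dt) = 2√(0.0495 × 2880) = 23.88 m.
Argument (x−vt)/(2√(Dt)) = (1170 − 1206.72)/23.88 = -1.538; ½·erfc(-1.538) = 0.9852.
C = 1.73 × 0.9852 = 1.70 mg/L.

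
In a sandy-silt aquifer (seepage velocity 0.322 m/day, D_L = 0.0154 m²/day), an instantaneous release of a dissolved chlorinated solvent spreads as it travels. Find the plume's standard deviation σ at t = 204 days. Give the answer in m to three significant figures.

2.51 m

Dispersive spreading gives a Gaussian with σ² = 2Dt; advection only shifts the center.
σ = √(2 × 0.0154 × 204) = 2.51 m.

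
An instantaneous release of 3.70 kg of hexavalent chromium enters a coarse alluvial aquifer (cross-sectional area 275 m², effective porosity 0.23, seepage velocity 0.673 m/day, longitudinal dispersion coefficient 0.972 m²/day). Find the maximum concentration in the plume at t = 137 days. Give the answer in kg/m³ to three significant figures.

The peak of an instantaneous 1D plume sits at x = vt; there the Gaussian factor is 1 and C_max = M/(n_e·A·√(4πDt)), where n_e·A is the pore area the mass is dissolved in.
√(4πDt) = √(4π × 0.972 × 137) = 40.91 m, so C_max = 3.70/(0.23 × 275 × 40.91) = 0.00143 kg/m³.

0.00143 kg/m³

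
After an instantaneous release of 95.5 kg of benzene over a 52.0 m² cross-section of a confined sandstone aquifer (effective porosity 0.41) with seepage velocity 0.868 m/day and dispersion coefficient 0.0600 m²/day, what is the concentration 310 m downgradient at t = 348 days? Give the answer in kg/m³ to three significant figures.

0.130 kg/m³

For an instantaneous plane source, C(x,t) = M/(n_e·A·√(4πDt)) · exp(−(x−vt)²/(4Dt)), with n_e·A the pore (flow) area.
Plume center vt = 0.868 × 348 = 302.064 m, so the well at 310 m is 7.936 m downgradient of the peak.
√(4πDt) = 16.20 m, giving peak height M/(n_e·A·√(4πDt)) = 95.5/(0.41 × 52.0 × 16.20) = 0.2765 kg/m³.
(x−vt)²/(4Dt) = (7.936)²/(4 × 0.0600 × 348) = 0.7541; exp(−0.7541) = 0.4704.
C = 0.2765 × 0.4704 = 0.130 kg/m³.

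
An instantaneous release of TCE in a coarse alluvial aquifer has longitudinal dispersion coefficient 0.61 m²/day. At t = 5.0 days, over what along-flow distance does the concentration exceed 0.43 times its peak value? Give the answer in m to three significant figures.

The plume is Gaussian with σ = √(2Dt) = √(2 × 0.61 × 5.0) = 2.470 m.
C/C_peak = exp(−Δx²/(2σ²)) = 0.43 ⇒ Δx = σ·√(−2 ln 0.43) = 2.470 × 1.299 = 3.209 m.
Width = 2Δx = 6.42 m.

6.42 m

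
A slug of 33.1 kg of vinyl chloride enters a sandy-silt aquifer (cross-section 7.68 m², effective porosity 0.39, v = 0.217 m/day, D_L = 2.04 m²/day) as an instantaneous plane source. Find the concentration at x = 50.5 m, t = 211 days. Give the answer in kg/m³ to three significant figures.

For an instantaneous plane source, C(x,t) = M/(n_e·A·√(4πDt)) · exp(−(x−vt)²/(4Dt)), with n_e·A the pore (flow) area.
Plume center vt = 0.217 × 211 = 45.787 m, so the well at 50.5 m is 4.713 m downgradient of the peak.
√(4πDt) = 73.55 m, giving peak height M/(n_e·A·√(4πDt)) = 33.1/(0.39 × 7.68 × 73.55) = 0.1503 kg/m³.
(x−vt)²/(4Dt) = (4.713)²/(4 × 2.04 × 211) = 0.01290; exp(−0.01290) = 0.9872.
C = 0.1503 × 0.9872 = 0.148 kg/m³.

0.148 kg/m³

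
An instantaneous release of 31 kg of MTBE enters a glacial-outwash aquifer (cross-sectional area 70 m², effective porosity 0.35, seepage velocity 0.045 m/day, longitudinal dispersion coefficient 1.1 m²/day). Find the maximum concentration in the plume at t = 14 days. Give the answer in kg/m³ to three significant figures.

0.0910 kg/m³

The peak of an instantaneous 1D plume sits at x = vt; there the Gaussian factor is 1 and C_max = M/(n_e·A·√(4πDt)), where n_e·A is the pore area the mass is dissolved in.
√(4πDt) = √(4π × 1.1 × 14) = 13.91 m, so C_max = 31/(0.35 × 70 × 13.91) = 0.0910 kg/m³.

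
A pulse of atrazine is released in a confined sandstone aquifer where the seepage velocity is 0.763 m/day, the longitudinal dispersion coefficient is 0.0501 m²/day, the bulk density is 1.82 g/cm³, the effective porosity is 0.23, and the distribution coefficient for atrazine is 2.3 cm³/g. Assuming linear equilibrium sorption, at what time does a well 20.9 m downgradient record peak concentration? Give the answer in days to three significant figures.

Retardation factor R = 1 + ρ_b·K_d/n = 1 + 1.82 × 2.3/0.23 = 19.20.
Sorption retards both mechanisms: v_R = v/R = 0.03974 m/day, D_R = D/R = 0.002609 m²/day.
Peak time from v_R²t² + 2D_R t − x² = 0: t = (√(D_R² + v_R²x²) − D_R)/v_R².
√(D_R² + v_R²x²) = √(0.002609² + 0.03974² × 20.9²) = 0.8306; v_R² = 0.001579.
t = (0.8306 − 0.002609)/0.001579 = 524 days.

524 days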